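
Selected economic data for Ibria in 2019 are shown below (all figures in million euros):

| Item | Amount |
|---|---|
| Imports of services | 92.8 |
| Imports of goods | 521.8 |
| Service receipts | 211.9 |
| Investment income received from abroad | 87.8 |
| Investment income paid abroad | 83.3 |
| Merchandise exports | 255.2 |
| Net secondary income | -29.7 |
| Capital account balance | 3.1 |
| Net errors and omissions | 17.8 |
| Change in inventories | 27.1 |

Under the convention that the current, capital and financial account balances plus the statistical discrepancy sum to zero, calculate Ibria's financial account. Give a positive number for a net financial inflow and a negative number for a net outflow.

Goods balance = 255.2 - 521.8 = -266.6
Services balance = 211.9 - 92.8 = 119.1
Trade balance (goods + services) = -266.6 + 119.1 = -147.5
Net primary income = 87.8 - 83.3 = 4.5
Net secondary income = -29.7
Current account = -147.5 + 4.5 + (-29.7) = -172.7
Financial account = -(-172.7 + 3.1 + 17.8) = 151.8

151.8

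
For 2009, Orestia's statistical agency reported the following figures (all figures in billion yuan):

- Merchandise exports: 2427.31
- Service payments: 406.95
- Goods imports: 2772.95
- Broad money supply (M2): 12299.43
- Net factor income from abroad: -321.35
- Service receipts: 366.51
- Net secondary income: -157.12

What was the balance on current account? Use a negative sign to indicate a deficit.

Goods balance = 2427.31 - 2772.95 = -345.64
Services balance = 366.51 - 406.95 = -40.44
Trade balance (goods + services) = -345.64 + (-40.44) = -386.08
Net primary income = -321.35
Net secondary income = -157.12
Current account = -386.08 + (-321.35) + (-157.12) = -864.55

-864.55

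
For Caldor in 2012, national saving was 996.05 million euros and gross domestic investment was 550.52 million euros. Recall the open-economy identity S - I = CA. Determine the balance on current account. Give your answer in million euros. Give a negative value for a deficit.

445.53

CA = S - I = 996.05 - 550.52 = 445.53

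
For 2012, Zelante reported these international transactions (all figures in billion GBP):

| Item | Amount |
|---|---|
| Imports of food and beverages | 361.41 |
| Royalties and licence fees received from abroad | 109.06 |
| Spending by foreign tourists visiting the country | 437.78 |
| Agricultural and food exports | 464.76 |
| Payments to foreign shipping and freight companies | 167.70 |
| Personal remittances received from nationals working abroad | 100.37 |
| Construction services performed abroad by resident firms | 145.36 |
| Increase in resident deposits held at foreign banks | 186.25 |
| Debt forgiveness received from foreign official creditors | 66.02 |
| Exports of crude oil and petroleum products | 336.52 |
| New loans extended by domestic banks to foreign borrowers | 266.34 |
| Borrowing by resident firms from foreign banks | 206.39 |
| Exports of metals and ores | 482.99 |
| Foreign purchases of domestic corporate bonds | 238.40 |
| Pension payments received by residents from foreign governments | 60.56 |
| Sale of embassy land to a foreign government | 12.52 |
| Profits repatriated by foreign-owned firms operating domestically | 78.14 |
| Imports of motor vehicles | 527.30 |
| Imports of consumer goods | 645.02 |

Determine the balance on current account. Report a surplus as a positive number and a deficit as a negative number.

Goods: 482.99 - 527.30 + 336.52 - 361.41 + 464.76 - 645.02 = -249.46
Services: 437.78 + 109.06 + 145.36 - 167.70 = 524.50
Primary income: -78.14
Secondary income: 60.56 + 100.37 = 160.93
Current account = (-249.46) + 524.50 + (-78.14) + 160.93 = 357.83
(Excluded from the current account — financial account: increase in resident deposits held at foreign banks 186.25, new loans extended by domestic banks to foreign borrowers 266.34, borrowing by resident firms from foreign banks 206.39, foreign purchases of domestic corporate bonds 238.40; capital account: debt forgiveness received from foreign official creditors 66.02, sale of embassy land to a foreign government 12.52.)

357.83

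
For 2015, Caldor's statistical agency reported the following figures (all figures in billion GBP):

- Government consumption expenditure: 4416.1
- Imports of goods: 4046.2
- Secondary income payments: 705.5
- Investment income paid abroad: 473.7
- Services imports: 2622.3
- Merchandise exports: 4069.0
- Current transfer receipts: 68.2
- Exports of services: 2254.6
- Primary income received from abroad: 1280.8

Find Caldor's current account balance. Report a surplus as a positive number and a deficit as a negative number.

-175.1

Goods balance = 4069.0 - 4046.2 = 22.8
Services balance = 2254.6 - 2622.3 = -367.7
Trade balance (goods + services) = 22.8 + (-367.7) = -344.9
Net primary income = 1280.8 - 473.7 = 807.1
Net secondary income = 68.2 - 705.5 = -637.3
Current account = -344.9 + 807.1 + (-637.3) = -175.1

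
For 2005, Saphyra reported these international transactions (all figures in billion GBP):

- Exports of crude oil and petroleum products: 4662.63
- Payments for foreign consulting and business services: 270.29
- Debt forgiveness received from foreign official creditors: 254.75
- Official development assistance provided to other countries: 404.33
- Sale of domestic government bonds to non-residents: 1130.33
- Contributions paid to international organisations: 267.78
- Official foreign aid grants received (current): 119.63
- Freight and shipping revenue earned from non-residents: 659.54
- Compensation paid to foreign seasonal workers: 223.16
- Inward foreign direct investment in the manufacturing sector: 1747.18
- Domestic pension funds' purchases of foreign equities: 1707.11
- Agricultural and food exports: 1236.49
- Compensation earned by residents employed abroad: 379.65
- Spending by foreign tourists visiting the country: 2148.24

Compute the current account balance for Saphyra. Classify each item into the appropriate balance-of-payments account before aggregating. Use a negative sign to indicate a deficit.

8040.62

Goods: 4662.63 + 1236.49 = 5899.12
Services: 2148.24 + 659.54 - 270.29 = 2537.49
Primary income: 379.65 - 223.16 = 156.49
Secondary income: -267.78 - 404.33 + 119.63 = -552.48
Current account = 5899.12 + 2537.49 + 156.49 + (-552.48) = 8040.62
(Excluded from the current account — capital account: debt forgiveness received from foreign official creditors 254.75; financial account: sale of domestic government bonds to non-residents 1130.33, inward foreign direct investment in the manufacturing sector 1747.18, domestic pension funds' purchases of foreign equities 1707.11.)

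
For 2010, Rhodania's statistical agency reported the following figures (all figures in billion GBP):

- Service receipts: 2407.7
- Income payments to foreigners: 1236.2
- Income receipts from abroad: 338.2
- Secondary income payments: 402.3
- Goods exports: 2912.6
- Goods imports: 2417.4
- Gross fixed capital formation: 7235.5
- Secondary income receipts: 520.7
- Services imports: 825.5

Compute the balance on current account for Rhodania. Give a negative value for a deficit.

Goods balance = 2912.6 - 2417.4 = 495.2
Services balance = 2407.7 - 825.5 = 1582.2
Trade balance (goods + services) = 495.2 + 1582.2 = 2077.4
Net primary income = 338.2 - 1236.2 = -898.0
Net secondary income = 520.7 - 402.3 = 118.4
Current account = 2077.4 + (-898.0) + 118.4 = 1297.8

1297.8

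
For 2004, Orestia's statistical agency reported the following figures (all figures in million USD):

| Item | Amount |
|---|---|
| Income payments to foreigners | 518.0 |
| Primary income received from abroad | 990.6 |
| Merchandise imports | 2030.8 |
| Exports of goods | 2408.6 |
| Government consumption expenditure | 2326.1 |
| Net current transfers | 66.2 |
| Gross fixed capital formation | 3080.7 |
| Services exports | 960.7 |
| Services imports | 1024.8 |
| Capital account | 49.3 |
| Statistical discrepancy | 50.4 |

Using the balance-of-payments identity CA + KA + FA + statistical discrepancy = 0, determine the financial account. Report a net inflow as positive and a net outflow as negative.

-952.2

Goods balance = 2408.6 - 2030.8 = 377.8
Services balance = 960.7 - 1024.8 = -64.1
Trade balance (goods + services) = 377.8 + (-64.1) = 313.7
Net primary income = 990.6 - 518.0 = 472.6
Net secondary income = 66.2
Current account = 313.7 + 472.6 + 66.2 = 852.5
Financial account = -(852.5 + 49.3 + 50.4) = -952.2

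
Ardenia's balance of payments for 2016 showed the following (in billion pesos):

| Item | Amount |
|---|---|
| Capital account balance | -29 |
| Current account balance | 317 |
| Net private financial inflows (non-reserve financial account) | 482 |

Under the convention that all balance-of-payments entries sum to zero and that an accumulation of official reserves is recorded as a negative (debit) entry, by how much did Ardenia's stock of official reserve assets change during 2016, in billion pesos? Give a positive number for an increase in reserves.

770

Official reserve transactions balance = -(317 + (-29) + 482) = -770
An accumulation of reserves is recorded as a debit (negative entry), so the change in the stock of reserves is the negative of that balance.
Change in official reserves = -(-770) = 770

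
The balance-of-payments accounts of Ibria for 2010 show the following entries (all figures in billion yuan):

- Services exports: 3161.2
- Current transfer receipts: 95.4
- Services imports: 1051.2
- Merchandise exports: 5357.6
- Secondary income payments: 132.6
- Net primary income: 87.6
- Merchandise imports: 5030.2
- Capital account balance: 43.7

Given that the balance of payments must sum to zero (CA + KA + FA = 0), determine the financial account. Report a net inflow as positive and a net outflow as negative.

Goods balance = 5357.6 - 5030.2 = 327.4
Services balance = 3161.2 - 1051.2 = 2110.0
Trade balance (goods + services) = 327.4 + 2110.0 = 2437.4
Net primary income = 87.6
Net secondary income = 95.4 - 132.6 = -37.2
Current account = 2437.4 + 87.6 + (-37.2) = 2487.8
Financial account = -(2487.8 + 43.7) = -2531.5

-2531.5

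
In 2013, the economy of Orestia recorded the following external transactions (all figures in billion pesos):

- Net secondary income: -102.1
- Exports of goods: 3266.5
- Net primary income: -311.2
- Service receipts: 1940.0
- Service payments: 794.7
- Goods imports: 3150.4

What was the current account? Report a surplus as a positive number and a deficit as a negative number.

848.1

Goods balance = 3266.5 - 3150.4 = 116.1
Services balance = 1940.0 - 794.7 = 1145.3
Trade balance (goods + services) = 116.1 + 1145.3 = 1261.4
Net primary income = -311.2
Net secondary income = -102.1
Current account = 1261.4 + (-311.2) + (-102.1) = 848.1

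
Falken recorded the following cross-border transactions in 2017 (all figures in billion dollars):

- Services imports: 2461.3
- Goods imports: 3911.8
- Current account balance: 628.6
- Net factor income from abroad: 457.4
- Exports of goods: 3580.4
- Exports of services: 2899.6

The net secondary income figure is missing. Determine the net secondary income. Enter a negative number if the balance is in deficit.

64.3

Current account = goods balance + services balance + net primary income + net secondary income
Sum of the known components = 564.3
Net secondary income = CA - (known components) = 628.6 - 564.3 = 64.3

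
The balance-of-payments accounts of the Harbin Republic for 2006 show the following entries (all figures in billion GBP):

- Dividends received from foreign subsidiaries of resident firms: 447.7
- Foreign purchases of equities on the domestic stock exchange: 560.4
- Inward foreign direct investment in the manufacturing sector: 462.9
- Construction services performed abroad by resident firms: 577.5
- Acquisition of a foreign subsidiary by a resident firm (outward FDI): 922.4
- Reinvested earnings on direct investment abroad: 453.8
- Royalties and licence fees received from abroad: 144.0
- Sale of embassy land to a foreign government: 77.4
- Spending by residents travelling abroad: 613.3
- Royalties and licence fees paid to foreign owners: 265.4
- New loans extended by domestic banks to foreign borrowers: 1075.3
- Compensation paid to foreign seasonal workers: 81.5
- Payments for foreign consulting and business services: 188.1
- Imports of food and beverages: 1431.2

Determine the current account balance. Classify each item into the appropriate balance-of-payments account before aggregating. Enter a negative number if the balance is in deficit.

Goods: -1431.2
Services: -613.3 - 188.1 + 144.0 + 577.5 - 265.4 = -345.3
Primary income: 453.8 + 447.7 - 81.5 = 820.0
Current account = (-1431.2) + (-345.3) + 820.0 = -956.5
(Excluded from the current account — financial account: foreign purchases of equities on the domestic stock exchange 560.4, inward foreign direct investment in the manufacturing sector 462.9, acquisition of a foreign subsidiary by a resident firm (outward FDI) 922.4, new loans extended by domestic banks to foreign borrowers 1075.3; capital account: sale of embassy land to a foreign government 77.4.)

-956.5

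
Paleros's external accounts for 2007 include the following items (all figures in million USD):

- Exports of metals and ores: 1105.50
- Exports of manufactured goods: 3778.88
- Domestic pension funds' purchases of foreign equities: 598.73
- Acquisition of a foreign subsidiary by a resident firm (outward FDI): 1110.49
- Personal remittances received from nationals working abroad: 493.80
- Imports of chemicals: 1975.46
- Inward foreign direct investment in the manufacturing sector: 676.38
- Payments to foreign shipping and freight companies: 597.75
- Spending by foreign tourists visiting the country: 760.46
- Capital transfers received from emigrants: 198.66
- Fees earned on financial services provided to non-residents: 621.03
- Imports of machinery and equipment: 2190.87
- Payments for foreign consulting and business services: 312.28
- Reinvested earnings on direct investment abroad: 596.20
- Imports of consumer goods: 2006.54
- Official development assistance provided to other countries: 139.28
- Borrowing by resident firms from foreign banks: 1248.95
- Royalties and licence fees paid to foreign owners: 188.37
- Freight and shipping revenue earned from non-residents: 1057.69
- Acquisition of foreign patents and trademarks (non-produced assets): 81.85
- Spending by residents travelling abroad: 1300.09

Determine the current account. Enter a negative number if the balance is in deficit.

-297.08

Goods: -2006.54 - 1975.46 + 1105.50 + 3778.88 - 2190.87 = -1288.49
Services: -188.37 + 1057.69 + 621.03 - 1300.09 - 597.75 - 312.28 + 760.46 = 40.69
Primary income: 596.20
Secondary income: -139.28 + 493.80 = 354.52
Current account = (-1288.49) + 40.69 + 596.20 + 354.52 = -297.08
(Excluded from the current account — financial account: domestic pension funds' purchases of foreign equities 598.73, acquisition of a foreign subsidiary by a resident firm (outward FDI) 1110.49, inward foreign direct investment in the manufacturing sector 676.38, borrowing by resident firms from foreign banks 1248.95; capital account: capital transfers received from emigrants 198.66, acquisition of foreign patents and trademarks (non-produced assets) 81.85.)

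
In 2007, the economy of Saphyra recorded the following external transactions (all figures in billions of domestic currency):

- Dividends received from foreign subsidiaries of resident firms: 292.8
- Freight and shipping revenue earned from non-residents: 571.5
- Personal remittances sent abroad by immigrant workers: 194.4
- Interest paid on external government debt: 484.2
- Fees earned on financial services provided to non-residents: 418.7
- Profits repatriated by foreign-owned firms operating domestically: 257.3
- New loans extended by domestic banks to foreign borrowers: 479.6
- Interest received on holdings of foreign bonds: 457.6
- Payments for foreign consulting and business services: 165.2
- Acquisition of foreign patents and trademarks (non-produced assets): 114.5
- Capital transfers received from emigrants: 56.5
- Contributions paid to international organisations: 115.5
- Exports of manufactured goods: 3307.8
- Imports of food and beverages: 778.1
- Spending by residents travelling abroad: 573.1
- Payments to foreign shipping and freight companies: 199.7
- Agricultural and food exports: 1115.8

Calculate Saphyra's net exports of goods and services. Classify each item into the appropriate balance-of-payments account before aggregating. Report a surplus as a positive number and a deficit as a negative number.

Goods: -778.1 + 3307.8 + 1115.8 = 3645.5
Services: -165.2 + 418.7 - 199.7 - 573.1 + 571.5 = 52.2
Trade balance = 3645.5 + 52.2 = 3697.7
(Excluded from the trade balance — primary income: dividends received from foreign subsidiaries of resident firms 292.8, interest paid on external government debt 484.2, profits repatriated by foreign-owned firms operating domestically 257.3, interest received on holdings of foreign bonds 457.6; secondary income: personal remittances sent abroad by immigrant workers 194.4, contributions paid to international organisations 115.5; financial account: new loans extended by domestic banks to foreign borrowers 479.6; capital account: acquisition of foreign patents and trademarks (non-produced assets) 114.5, capital transfers received from emigrants 56.5.)

3697.7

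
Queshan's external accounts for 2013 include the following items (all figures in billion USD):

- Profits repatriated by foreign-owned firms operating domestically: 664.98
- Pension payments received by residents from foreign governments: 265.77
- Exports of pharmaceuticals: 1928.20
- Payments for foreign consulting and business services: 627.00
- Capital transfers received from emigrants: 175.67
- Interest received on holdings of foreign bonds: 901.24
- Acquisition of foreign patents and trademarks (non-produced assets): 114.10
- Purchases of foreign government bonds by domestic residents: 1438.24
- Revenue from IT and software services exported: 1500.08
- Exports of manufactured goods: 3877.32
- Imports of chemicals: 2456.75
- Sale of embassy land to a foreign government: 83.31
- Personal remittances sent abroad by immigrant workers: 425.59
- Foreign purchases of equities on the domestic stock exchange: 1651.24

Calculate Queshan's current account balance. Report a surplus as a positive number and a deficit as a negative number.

4298.29

Goods: 1928.20 + 3877.32 - 2456.75 = 3348.77
Services: -627.00 + 1500.08 = 873.08
Primary income: -664.98 + 901.24 = 236.26
Secondary income: -425.59 + 265.77 = -159.82
Current account = 3348.77 + 873.08 + 236.26 + (-159.82) = 4298.29
(Excluded from the current account — capital account: capital transfers received from emigrants 175.67, acquisition of foreign patents and trademarks (non-produced assets) 114.10, sale of embassy land to a foreign government 83.31; financial account: purchases of foreign government bonds by domestic residents 1438.24, foreign purchases of equities on the domestic stock exchange 1651.24.)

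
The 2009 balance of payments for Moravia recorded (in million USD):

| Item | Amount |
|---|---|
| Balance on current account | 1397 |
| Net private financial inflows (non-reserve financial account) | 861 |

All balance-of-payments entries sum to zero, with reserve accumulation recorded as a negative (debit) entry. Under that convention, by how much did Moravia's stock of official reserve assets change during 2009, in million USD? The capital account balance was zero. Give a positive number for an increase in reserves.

2258

Official reserve transactions balance = -(1397 + 861) = -2258
An accumulation of reserves is recorded as a debit (negative entry), so the change in the stock of reserves is the negative of that balance.
Change in official reserves = -(-2258) = 2258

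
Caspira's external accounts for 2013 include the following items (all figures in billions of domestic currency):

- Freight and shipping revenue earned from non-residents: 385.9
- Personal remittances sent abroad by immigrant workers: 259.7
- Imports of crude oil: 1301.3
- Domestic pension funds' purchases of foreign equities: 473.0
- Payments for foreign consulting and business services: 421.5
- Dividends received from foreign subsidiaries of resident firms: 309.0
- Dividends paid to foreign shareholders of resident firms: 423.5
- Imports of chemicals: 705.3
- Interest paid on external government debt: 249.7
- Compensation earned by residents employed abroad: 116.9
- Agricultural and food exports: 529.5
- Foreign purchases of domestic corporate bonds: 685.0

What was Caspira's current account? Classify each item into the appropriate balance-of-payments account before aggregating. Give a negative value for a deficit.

-2019.7

Goods: -1301.3 + 529.5 - 705.3 = -1477.1
Services: -421.5 + 385.9 = -35.6
Primary income: -249.7 - 423.5 + 116.9 + 309.0 = -247.3
Secondary income: -259.7
Current account = (-1477.1) + (-35.6) + (-247.3) + (-259.7) = -2019.7
(Excluded from the current account — financial account: domestic pension funds' purchases of foreign equities 473.0, foreign purchases of domestic corporate bonds 685.0.)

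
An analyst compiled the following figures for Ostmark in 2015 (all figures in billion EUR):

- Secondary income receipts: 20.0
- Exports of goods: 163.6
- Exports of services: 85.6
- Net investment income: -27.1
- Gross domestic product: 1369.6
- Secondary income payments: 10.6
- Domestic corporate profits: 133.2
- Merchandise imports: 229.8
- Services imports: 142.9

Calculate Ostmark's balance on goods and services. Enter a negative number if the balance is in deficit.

-123.5

Goods balance = 163.6 - 229.8 = -66.2
Services balance = 85.6 - 142.9 = -57.3
Trade balance (goods + services) = -66.2 + (-57.3) = -123.5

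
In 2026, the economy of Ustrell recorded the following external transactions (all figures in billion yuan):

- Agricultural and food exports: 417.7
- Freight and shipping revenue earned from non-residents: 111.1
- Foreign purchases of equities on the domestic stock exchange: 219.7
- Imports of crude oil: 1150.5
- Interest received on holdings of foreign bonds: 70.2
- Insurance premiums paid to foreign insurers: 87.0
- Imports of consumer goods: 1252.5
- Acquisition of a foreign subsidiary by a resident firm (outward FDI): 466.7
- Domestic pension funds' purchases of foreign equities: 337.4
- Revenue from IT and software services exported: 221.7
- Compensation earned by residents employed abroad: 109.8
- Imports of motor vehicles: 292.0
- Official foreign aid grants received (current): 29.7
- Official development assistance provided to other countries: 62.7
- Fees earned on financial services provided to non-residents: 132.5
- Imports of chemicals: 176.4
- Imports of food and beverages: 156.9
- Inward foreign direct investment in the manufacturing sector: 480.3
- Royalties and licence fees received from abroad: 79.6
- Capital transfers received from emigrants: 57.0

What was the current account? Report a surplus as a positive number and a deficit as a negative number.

-2005.7

Goods: -292.0 + 417.7 - 1252.5 - 1150.5 - 176.4 - 156.9 = -2610.6
Services: 79.6 + 221.7 + 111.1 + 132.5 - 87.0 = 457.9
Primary income: 70.2 + 109.8 = 180.0
Secondary income: 29.7 - 62.7 = -33.0
Current account = (-2610.6) + 457.9 + 180.0 + (-33.0) = -2005.7
(Excluded from the current account — financial account: foreign purchases of equities on the domestic stock exchange 219.7, acquisition of a foreign subsidiary by a resident firm (outward FDI) 466.7, domestic pension funds' purchases of foreign equities 337.4, inward foreign direct investment in the manufacturing sector 480.3; capital account: capital transfers received from emigrants 57.0.)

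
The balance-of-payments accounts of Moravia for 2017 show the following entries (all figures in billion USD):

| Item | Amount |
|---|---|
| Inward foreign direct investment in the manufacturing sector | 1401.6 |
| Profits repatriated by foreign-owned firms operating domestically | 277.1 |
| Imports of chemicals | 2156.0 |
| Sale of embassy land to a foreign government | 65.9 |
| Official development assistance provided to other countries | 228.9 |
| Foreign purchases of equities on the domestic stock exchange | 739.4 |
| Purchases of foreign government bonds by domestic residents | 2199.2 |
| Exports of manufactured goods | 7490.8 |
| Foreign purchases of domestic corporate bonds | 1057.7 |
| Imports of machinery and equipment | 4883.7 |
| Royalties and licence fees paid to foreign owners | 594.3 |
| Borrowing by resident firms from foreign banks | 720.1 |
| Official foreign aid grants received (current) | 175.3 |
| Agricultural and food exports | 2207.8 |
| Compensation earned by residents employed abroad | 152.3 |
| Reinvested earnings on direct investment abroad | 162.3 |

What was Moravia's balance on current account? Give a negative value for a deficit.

Goods: 2207.8 - 4883.7 + 7490.8 - 2156.0 = 2658.9
Services: -594.3
Primary income: 152.3 - 277.1 + 162.3 = 37.5
Secondary income: 175.3 - 228.9 = -53.6
Current account = 2658.9 + (-594.3) + 37.5 + (-53.6) = 2048.5
(Excluded from the current account — financial account: inward foreign direct investment in the manufacturing sector 1401.6, foreign purchases of equities on the domestic stock exchange 739.4, purchases of foreign government bonds by domestic residents 2199.2, foreign purchases of domestic corporate bonds 1057.7, borrowing by resident firms from foreign banks 720.1; capital account: sale of embassy land to a foreign government 65.9.)

2048.5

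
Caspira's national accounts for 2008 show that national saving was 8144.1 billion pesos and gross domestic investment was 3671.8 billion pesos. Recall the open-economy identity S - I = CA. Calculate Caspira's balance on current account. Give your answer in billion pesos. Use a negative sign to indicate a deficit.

4472.3

S - I = CA (net lending to the rest of the world).
CA = S - I = 8144.1 - 3671.8 = 4472.3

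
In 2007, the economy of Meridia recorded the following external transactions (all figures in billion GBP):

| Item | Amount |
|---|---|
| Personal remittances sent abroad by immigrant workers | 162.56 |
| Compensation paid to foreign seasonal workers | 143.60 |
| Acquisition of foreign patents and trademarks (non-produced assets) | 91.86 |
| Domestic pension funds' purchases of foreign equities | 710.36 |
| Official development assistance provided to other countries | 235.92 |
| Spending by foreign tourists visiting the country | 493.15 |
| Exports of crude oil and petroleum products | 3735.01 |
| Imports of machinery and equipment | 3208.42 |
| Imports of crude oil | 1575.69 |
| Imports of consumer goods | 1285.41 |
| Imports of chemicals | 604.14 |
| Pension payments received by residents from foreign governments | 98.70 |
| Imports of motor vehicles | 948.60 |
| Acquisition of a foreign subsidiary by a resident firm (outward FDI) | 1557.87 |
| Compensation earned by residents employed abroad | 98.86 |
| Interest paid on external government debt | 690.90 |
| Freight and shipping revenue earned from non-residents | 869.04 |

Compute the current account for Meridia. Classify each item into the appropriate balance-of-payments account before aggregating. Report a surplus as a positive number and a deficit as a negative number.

-3560.48

Goods: -1575.69 - 3208.42 - 1285.41 + 3735.01 - 604.14 - 948.60 = -3887.25
Services: 869.04 + 493.15 = 1362.19
Primary income: 98.86 - 690.90 - 143.60 = -735.64
Secondary income: -235.92 - 162.56 + 98.70 = -299.78
Current account = (-3887.25) + 1362.19 + (-735.64) + (-299.78) = -3560.48
(Excluded from the current account — capital account: acquisition of foreign patents and trademarks (non-produced assets) 91.86; financial account: domestic pension funds' purchases of foreign equities 710.36, acquisition of a foreign subsidiary by a resident firm (outward FDI) 1557.87.)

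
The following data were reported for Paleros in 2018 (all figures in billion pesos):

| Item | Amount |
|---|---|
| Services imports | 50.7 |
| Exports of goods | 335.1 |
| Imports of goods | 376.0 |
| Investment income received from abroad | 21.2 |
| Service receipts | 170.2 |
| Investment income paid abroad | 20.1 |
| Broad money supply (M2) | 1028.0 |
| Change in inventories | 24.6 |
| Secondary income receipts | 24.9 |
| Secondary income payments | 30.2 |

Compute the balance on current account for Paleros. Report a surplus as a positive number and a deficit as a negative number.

Goods balance = 335.1 - 376.0 = -40.9
Services balance = 170.2 - 50.7 = 119.5
Trade balance (goods + services) = -40.9 + 119.5 = 78.6
Net primary income = 21.2 - 20.1 = 1.1
Net secondary income = 24.9 - 30.2 = -5.3
Current account = 78.6 + 1.1 + (-5.3) = 74.4

74.4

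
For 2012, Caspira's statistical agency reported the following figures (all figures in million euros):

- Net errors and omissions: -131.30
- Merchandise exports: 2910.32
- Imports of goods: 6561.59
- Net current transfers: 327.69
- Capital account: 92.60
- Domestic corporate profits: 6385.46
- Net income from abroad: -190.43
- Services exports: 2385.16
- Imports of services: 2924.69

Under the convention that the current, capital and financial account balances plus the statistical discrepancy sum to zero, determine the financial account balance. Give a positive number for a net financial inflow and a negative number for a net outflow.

Goods balance = 2910.32 - 6561.59 = -3651.27
Services balance = 2385.16 - 2924.69 = -539.53
Trade balance (goods + services) = -3651.27 + (-539.53) = -4190.80
Net primary income = -190.43
Net secondary income = 327.69
Current account = -4190.80 + (-190.43) + 327.69 = -4053.54
Financial account = -(-4053.54 + 92.60 + (-131.30)) = 4092.24

4092.24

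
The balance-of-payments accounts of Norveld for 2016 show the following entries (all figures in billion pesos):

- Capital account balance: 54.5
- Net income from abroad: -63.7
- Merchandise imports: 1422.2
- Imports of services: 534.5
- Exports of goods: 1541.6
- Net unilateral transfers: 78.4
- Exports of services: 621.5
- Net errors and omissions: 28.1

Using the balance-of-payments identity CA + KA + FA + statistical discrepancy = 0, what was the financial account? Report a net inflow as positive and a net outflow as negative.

-303.7

Goods balance = 1541.6 - 1422.2 = 119.4
Services balance = 621.5 - 534.5 = 87.0
Trade balance (goods + services) = 119.4 + 87.0 = 206.4
Net primary income = -63.7
Net secondary income = 78.4
Current account = 206.4 + (-63.7) + 78.4 = 221.1
Financial account = -(221.1 + 54.5 + 28.1) = -303.7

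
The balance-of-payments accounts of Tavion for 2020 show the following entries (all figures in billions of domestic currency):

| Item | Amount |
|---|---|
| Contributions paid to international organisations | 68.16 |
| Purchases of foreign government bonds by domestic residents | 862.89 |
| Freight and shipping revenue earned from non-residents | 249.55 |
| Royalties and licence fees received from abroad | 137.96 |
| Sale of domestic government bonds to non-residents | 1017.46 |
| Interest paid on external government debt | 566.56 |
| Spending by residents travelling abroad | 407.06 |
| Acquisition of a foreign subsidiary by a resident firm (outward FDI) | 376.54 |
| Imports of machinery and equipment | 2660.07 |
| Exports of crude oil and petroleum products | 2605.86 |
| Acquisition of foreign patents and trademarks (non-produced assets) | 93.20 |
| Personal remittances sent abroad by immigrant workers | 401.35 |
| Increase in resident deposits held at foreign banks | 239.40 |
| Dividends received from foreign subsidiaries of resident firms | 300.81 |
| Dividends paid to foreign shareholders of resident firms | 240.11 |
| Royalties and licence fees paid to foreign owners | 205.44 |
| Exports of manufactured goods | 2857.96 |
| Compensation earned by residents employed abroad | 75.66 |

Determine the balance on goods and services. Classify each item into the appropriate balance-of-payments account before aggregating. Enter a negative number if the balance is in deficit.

Goods: 2857.96 + 2605.86 - 2660.07 = 2803.75
Services: 249.55 + 137.96 - 407.06 - 205.44 = -224.99
Trade balance = 2803.75 + (-224.99) = 2578.76
(Excluded from the trade balance — secondary income: contributions paid to international organisations 68.16, personal remittances sent abroad by immigrant workers 401.35; financial account: purchases of foreign government bonds by domestic residents 862.89, sale of domestic government bonds to non-residents 1017.46, acquisition of a foreign subsidiary by a resident firm (outward FDI) 376.54, increase in resident deposits held at foreign banks 239.40; primary income: interest paid on external government debt 566.56, dividends received from foreign subsidiaries of resident firms 300.81, dividends paid to foreign shareholders of resident firms 240.11, compensation earned by residents employed abroad 75.66; capital account: acquisition of foreign patents and trademarks (non-produced assets) 93.20.)

2578.76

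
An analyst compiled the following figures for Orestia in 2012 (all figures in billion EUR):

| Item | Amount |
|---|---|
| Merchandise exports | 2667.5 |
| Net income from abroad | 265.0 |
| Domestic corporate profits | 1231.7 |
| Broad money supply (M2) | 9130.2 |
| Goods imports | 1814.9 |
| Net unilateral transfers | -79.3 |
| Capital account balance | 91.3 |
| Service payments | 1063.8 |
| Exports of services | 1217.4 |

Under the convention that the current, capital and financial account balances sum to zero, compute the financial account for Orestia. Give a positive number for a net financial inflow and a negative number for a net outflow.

-1283.2

Goods balance = 2667.5 - 1814.9 = 852.6
Services balance = 1217.4 - 1063.8 = 153.6
Trade balance (goods + services) = 852.6 + 153.6 = 1006.2
Net primary income = 265.0
Net secondary income = -79.3
Current account = 1006.2 + 265.0 + (-79.3) = 1191.9
Financial account = -(1191.9 + 91.3) = -1283.2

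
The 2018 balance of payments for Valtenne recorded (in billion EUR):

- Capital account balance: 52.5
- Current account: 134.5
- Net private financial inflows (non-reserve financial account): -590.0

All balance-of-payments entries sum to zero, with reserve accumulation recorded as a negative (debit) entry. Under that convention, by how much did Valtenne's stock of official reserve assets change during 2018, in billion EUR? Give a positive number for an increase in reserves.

Official reserve transactions balance = -(134.5 + 52.5 + (-590.0)) = 403.0
An accumulation of reserves is recorded as a debit (negative entry), so the change in the stock of reserves is the negative of that balance.
Change in official reserves = -(403.0) = -403.0

-403.0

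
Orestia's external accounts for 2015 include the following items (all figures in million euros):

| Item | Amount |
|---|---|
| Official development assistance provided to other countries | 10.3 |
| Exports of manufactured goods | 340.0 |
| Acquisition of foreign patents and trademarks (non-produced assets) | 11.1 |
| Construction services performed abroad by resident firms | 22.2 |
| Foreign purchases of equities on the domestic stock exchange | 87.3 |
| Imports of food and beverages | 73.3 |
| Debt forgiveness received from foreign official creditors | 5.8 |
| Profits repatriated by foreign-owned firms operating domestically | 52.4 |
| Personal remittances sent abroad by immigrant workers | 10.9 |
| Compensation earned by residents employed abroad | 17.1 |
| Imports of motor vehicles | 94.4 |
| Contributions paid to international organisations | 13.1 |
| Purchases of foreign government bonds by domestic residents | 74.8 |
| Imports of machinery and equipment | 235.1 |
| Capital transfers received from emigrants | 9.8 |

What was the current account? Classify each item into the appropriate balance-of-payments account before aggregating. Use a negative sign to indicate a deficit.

-110.2

Goods: -235.1 + 340.0 - 73.3 - 94.4 = -62.8
Services: 22.2
Primary income: -52.4 + 17.1 = -35.3
Secondary income: -10.3 - 13.1 - 10.9 = -34.3
Current account = (-62.8) + 22.2 + (-35.3) + (-34.3) = -110.2
(Excluded from the current account — capital account: acquisition of foreign patents and trademarks (non-produced assets) 11.1, debt forgiveness received from foreign official creditors 5.8, capital transfers received from emigrants 9.8; financial account: foreign purchases of equities on the domestic stock exchange 87.3, purchases of foreign government bonds by domestic residents 74.8.)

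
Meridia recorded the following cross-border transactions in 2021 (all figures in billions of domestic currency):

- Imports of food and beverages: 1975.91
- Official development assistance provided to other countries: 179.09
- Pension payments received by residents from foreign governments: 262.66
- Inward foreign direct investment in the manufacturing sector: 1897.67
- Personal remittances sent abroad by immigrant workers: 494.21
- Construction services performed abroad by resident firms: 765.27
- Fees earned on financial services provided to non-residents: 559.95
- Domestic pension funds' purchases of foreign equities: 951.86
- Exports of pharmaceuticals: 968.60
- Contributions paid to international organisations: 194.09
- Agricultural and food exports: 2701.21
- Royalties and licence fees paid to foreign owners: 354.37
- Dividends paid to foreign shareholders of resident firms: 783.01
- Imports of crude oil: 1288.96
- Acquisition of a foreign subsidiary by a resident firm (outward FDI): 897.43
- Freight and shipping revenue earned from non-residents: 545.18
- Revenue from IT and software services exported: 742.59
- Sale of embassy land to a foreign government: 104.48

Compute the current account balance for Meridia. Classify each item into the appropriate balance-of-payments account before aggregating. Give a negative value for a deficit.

1275.82

Goods: -1975.91 + 968.60 - 1288.96 + 2701.21 = 404.94
Services: -354.37 + 742.59 + 559.95 + 765.27 + 545.18 = 2258.62
Primary income: -783.01
Secondary income: -194.09 - 179.09 - 494.21 + 262.66 = -604.73
Current account = 404.94 + 2258.62 + (-783.01) + (-604.73) = 1275.82
(Excluded from the current account — financial account: inward foreign direct investment in the manufacturing sector 1897.67, domestic pension funds' purchases of foreign equities 951.86, acquisition of a foreign subsidiary by a resident firm (outward FDI) 897.43; capital account: sale of embassy land to a foreign government 104.48.)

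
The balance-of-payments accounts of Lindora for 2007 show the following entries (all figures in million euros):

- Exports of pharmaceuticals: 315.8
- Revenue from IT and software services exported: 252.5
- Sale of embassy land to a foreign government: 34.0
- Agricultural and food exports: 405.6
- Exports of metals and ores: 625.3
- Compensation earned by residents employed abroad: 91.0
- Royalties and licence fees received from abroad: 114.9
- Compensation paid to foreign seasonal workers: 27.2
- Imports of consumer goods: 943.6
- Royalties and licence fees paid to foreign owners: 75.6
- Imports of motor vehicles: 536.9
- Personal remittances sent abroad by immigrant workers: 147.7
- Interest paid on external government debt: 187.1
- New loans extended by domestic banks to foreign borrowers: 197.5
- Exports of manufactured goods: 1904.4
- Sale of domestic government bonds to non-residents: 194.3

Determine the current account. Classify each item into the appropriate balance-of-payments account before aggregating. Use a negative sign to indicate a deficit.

1791.4

Goods: 315.8 + 405.6 + 1904.4 - 943.6 + 625.3 - 536.9 = 1770.6
Services: 252.5 + 114.9 - 75.6 = 291.8
Primary income: -187.1 - 27.2 + 91.0 = -123.3
Secondary income: -147.7
Current account = 1770.6 + 291.8 + (-123.3) + (-147.7) = 1791.4
(Excluded from the current account — capital account: sale of embassy land to a foreign government 34.0; financial account: new loans extended by domestic banks to foreign borrowers 197.5, sale of domestic government bonds to non-residents 194.3.)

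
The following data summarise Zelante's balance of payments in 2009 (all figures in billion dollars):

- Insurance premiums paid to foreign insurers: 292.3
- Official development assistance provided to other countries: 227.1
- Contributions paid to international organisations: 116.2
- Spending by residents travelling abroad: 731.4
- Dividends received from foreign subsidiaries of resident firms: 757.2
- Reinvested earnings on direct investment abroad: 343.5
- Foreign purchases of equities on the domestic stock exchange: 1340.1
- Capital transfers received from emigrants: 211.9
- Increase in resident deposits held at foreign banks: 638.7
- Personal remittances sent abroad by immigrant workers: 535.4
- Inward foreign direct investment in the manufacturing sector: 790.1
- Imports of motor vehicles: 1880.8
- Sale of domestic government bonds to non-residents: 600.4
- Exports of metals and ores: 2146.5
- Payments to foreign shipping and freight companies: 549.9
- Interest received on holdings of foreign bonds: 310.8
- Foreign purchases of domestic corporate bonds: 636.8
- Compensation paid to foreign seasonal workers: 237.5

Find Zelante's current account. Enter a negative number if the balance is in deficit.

-1012.6

Goods: -1880.8 + 2146.5 = 265.7
Services: -549.9 - 292.3 - 731.4 = -1573.6
Primary income: 757.2 - 237.5 + 343.5 + 310.8 = 1174.0
Secondary income: -227.1 - 116.2 - 535.4 = -878.7
Current account = 265.7 + (-1573.6) + 1174.0 + (-878.7) = -1012.6
(Excluded from the current account — financial account: foreign purchases of equities on the domestic stock exchange 1340.1, increase in resident deposits held at foreign banks 638.7, inward foreign direct investment in the manufacturing sector 790.1, sale of domestic government bonds to non-residents 600.4, foreign purchases of domestic corporate bonds 636.8; capital account: capital transfers received from emigrants 211.9.)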